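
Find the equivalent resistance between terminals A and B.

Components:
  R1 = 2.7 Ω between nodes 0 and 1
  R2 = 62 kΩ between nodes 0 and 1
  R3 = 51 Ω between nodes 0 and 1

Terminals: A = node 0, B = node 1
Reduce the network between node 0 (A) and node 1 (B) by series/parallel combination:
  Rp1 = R1 ‖ R2 ‖ R3 (parallel, all between nodes 0 and 1) = 1/(1/2.7 + 1/62000 + 1/51) = 2.564 Ω
R_eq = 2.564 Ω

Final answer: 2.564 Ω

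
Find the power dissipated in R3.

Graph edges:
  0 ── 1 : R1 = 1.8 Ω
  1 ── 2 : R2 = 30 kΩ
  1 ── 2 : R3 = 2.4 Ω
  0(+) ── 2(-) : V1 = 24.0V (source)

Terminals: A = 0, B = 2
Nodal analysis, taking node 2 as the 0 V reference.
Source V1 fixes V_0 = 24 V.
KCL at each unknown node (sum of currents leaving = 0; resistances in Ω):
  Node 1: (V_1 - 24)/1.8 + (V_1 - 0)/30000 + (V_1 - 0)/2.4 = 0
Collecting terms: 0.9723 × V_1 = 13.33  =>  V_1 = 13.71 V
I_R3 = (V_1 - V_2)/R3 = (13.71 - 0)/2.4 = 5.714 A
P_R3 = I_R3² × R3 = (5.714)² × 2.4 = 78.36 W

Final answer: 78.36 W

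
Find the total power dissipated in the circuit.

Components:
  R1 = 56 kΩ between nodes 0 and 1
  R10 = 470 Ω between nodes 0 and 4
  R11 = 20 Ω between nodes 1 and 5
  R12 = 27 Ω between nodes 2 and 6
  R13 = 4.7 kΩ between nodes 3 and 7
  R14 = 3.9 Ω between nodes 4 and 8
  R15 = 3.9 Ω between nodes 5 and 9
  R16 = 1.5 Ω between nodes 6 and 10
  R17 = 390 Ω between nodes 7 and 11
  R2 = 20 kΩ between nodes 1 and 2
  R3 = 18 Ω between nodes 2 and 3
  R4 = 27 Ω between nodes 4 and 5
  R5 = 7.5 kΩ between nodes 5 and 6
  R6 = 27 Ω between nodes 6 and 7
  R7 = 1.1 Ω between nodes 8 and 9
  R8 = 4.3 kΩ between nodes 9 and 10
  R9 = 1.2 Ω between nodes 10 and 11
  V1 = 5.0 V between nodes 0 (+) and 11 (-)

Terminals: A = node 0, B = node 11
Nodal analysis, taking node 11 as the 0 V reference.
Source V1 fixes V_0 = 5 V.
KCL at each unknown node (sum of currents leaving = 0; resistances in Ω):
  Node 1: (V_1 - 5)/56000 + (V_1 - V_2)/20000 + (V_1 - V_5)/20 = 0
  Node 2: (V_2 - V_1)/20000 + (V_2 - V_3)/18 + (V_2 - V_6)/27 = 0
  Node 3: (V_3 - V_2)/18 + (V_3 - V_7)/4700 = 0
  Node 4: (V_4 - V_5)/27 + (V_4 - 5)/470 + (V_4 - V_8)/3.9 = 0
  Node 5: (V_5 - V_4)/27 + (V_5 - V_6)/7500 + (V_5 - V_1)/20 + (V_5 - V_9)/3.9 = 0
  Node 6: (V_6 - V_5)/7500 + (V_6 - V_7)/27 + (V_6 - V_2)/27 + (V_6 - V_10)/1.5 = 0
  Node 7: (V_7 - V_6)/27 + (V_7 - V_3)/4700 + (V_7 - 0)/390 = 0
  Node 8: (V_8 - V_9)/1.1 + (V_8 - V_4)/3.9 = 0
  Node 9: (V_9 - V_8)/1.1 + (V_9 - V_10)/4300 + (V_9 - V_5)/3.9 = 0
  Node 10: (V_10 - V_9)/4300 + (V_10 - 0)/1.2 + (V_10 - V_6)/1.5 = 0
Collecting terms (coefficients in siemens):
  0.05007·V_1 - 0.00005·V_2 - 0.05·V_5 = 0.00008929
  0.09264·V_2 - 0.00005·V_1 - 0.05556·V_3 - 0.03704·V_6 = 0
  0.05577·V_3 - 0.05556·V_2 - 0.0002128·V_7 = 0
  0.2956·V_4 - 0.03704·V_5 - 0.2564·V_8 = 0.01064
  0.3436·V_5 - 0.05·V_1 - 0.03704·V_4 - 0.0001333·V_6 - 0.2564·V_9 = 0
  0.7409·V_6 - 0.03704·V_2 - 0.0001333·V_5 - 0.03704·V_7 - 0.6667·V_10 = 0
  0.03981·V_7 - 0.0002128·V_3 - 0.03704·V_6 = 0
  1.166·V_8 - 0.2564·V_4 - 0.9091·V_9 = 0
  1.166·V_9 - 0.2564·V_5 - 0.9091·V_8 - 0.0002326·V_10 = 0
  1.5·V_10 - 0.6667·V_6 - 0.0002326·V_9 = 0
Solving these 10 simultaneous equations (Gaussian elimination) gives:
  V_1 = 4.178 V, V_2 = 0.008807 V, V_3 = 0.008785 V, V_4 = 4.19 V
  V_5 = 4.181 V, V_6 = 0.003213 V, V_7 = 0.003036 V, V_8 = 4.185 V
  V_9 = 4.183 V, V_10 = 0.002076 V
Power in each resistor, P = (ΔV)²/R:
  P_R1 = (5 - 4.178)²/56000 = 0.00001208 W
  P_R2 = (4.178 - 0.008807)²/20000 = 0.0008689 W
  P_R3 = (0.008807 - 0.008785)²/18 = 0.00000000002694 W
  P_R4 = (4.19 - 4.181)²/27 = 0.000002792 W
  P_R5 = (4.181 - 0.003213)²/7500 = 0.002328 W
  P_R6 = (0.003213 - 0.003036)²/27 = 0.000000001162 W
  P_R7 = (4.185 - 4.183)²/1.1 = 0.000002161 W
  P_R8 = (4.183 - 0.002076)²/4300 = 0.004065 W
  P_R9 = (0.002076 - 0)²/1.2 = 0.000003592 W
  P_R10 = (5 - 4.19)²/470 = 0.001396 W
  P_R11 = (4.178 - 4.181)²/20 = 0.0000007508 W
  P_R12 = (0.008807 - 0.003213)²/27 = 0.000001159 W
  P_R13 = (0.008785 - 0.003036)²/4700 = 0.000000007034 W
  P_R14 = (4.19 - 4.185)²/3.9 = 0.000007662 W
  P_R15 = (4.181 - 4.183)²/3.9 = 0.0000007187 W
  P_R16 = (0.003213 - 0.002076)²/1.5 = 0.0000008613 W
  P_R17 = (0.003036 - 0)²/390 = 0.00000002363 W
P_total = P_R1 + P_R2 + P_R3 + P_R4 + P_R5 + P_R6 + P_R7 + P_R8 + P_R9 + P_R10 + P_R11 + P_R12 + P_R13 + P_R14 + P_R15 + P_R16 + P_R17 = 0.008689 W

Final answer: 0.008689 W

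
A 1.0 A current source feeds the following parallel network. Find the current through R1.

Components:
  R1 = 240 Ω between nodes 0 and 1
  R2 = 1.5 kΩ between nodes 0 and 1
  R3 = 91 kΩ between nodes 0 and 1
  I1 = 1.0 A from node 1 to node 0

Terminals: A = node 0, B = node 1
All resistors sit directly between nodes 0 and 1, so they are in parallel and share one voltage V; the full source current 1 A splits among them.
1/R_par = 1/240 + 1/1500 + 1/91000 = 0.004844 S  =>  R_par = 206.4 Ω
V = I × R_par = 1 × 206.4 = 206.4 V
I_R1 = V/R1 = 206.4/240 = 0.8601 A

Final answer: 0.8601 A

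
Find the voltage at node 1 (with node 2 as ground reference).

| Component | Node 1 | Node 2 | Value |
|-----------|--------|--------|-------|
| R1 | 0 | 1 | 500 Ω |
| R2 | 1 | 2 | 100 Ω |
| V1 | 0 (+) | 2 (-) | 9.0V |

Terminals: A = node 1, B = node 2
Nodal analysis, taking node 2 as the 0 V reference.
Source V1 fixes V_0 = 9 V.
KCL at each unknown node (sum of currents leaving = 0; resistances in Ω):
  Node 1: (V_1 - 9)/500 + (V_1 - 0)/100 = 0
Collecting terms: 0.012 × V_1 = 0.018  =>  V_1 = 1.5 V
The requested potential is V_1 = 1.5 V.

Final answer: V_1 = 1.5 V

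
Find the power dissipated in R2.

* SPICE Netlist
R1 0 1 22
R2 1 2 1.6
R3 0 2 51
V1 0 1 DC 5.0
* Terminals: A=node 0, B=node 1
Nodal analysis, taking node 1 as the 0 V reference.
Source V1 fixes V_0 = 5 V.
KCL at each unknown node (sum of currents leaving = 0; resistances in Ω):
  Node 2: (V_2 - 0)/1.6 + (V_2 - 5)/51 = 0
Collecting terms: 0.6446 × V_2 = 0.09804  =>  V_2 = 0.1521 V
I_R2 = (V_1 - V_2)/R2 = (0 - 0.1521)/1.6 = -0.09506 A
P_R2 = I_R2² × R2 = (-0.09506)² × 1.6 = 0.01446 W

Final answer: 0.01446 W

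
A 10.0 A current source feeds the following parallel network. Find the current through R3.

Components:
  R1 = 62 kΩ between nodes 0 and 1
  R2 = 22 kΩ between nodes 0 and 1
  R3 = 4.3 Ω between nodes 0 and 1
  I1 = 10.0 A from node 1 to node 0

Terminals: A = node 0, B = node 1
All resistors sit directly between nodes 0 and 1, so they are in parallel and share one voltage V; the full source current 10 A splits among them.
1/R_par = 1/62000 + 1/22000 + 1/4.3 = 0.2326 S  =>  R_par = 4.299 Ω
V = I × R_par = 10 × 4.299 = 42.99 V
I_R3 = V/R3 = 42.99/4.3 = 9.997 A

Final answer: 9.997 A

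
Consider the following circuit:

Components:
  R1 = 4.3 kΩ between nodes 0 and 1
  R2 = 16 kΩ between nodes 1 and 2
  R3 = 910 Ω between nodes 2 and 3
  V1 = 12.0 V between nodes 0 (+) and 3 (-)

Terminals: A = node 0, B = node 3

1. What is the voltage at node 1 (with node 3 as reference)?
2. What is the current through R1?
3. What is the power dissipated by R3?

Nodal analysis, taking node 3 as the 0 V reference.
Source V1 fixes V_0 = 12 V.
KCL at each unknown node (sum of currents leaving = 0; resistances in Ω):
  Node 1: (V_1 - 12)/4300 + (V_1 - V_2)/16000 = 0
  Node 2: (V_2 - V_1)/16000 + (V_2 - 0)/910 = 0
Collecting terms (coefficients in siemens):
  0.0002951·V_1 - 0.0000625·V_2 = 0.002791
  0.001161·V_2 - 0.0000625·V_1 = 0
Determinant D = (0.0002951)(0.001161) - (-0.0000625)(-0.0000625) = 0.0000003388
V_1 = [(0.002791)(0.001161) - (-0.0000625)(0)]/D = 9.567 V
V_2 = [(0.0002951)(0) - (0.002791)(-0.0000625)]/D = 0.5149 V
Part 1:
  Read off the nodal solution: V_1 = 9.567 V
Part 2:
  I_R1 = (V_0 - V_1)/R1 = (12 - 9.567)/4300 = 0.0005658 A
  Magnitude: I_R1 = 0.0005658 A
Part 3:
  I_R3 = (V_2 - V_3)/R3 = (0.5149 - 0)/910 = 0.0005658 A
  P_R3 = I_R3² × R3 = (0.0005658)² × 910 = 0.0002913 W

Final answers:
1. V_1 = 9.567 V
2. I_R1 = 0.0005658 A
3. P_R3 = 0.0002913 W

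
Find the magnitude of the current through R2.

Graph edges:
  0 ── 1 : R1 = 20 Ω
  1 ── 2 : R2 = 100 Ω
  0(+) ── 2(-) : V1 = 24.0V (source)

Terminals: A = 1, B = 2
Nodal analysis, taking node 2 as the 0 V reference.
Source V1 fixes V_0 = 24 V.
KCL at each unknown node (sum of currents leaving = 0; resistances in Ω):
  Node 1: (V_1 - 24)/20 + (V_1 - 0)/100 = 0
Collecting terms: 0.06 × V_1 = 1.2  =>  V_1 = 20 V
I_R2 = (V_1 - V_2)/R2 = (20 - 0)/100 = 0.2 A
|I_R2| = 0.2 A

Final answer: |I_R2| = 0.2 A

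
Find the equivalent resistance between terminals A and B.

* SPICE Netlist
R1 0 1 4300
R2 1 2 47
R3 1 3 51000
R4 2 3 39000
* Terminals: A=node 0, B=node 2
Reduce the network between node 0 (A) and node 2 (B) by series/parallel combination:
  Rs1 = R3 + R4 (series, joined only at node 3) = 51000 + 39000 = 90000 Ω
  Rp1 = R2 ‖ Rs1 (parallel, both between nodes 1 and 2) = 1/(1/47 + 1/90000) = 46.98 Ω
  Rs2 = R1 + Rp1 (series, joined only at node 1) = 4300 + 46.98 = 4347 Ω
R_eq = 4.347 kΩ

Final answer: 4.347 kΩ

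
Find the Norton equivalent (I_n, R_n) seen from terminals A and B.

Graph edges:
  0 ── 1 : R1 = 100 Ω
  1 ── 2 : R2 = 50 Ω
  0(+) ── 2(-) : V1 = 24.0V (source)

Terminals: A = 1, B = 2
Find the Thévenin equivalent first; then I_n = V_th/R_th and R_n = R_th.
Step 1 — V_th is the open-circuit voltage V_A - V_B (nothing connected across the terminals).
Nodal analysis, taking node 2 as the 0 V reference.
Source V1 fixes V_0 = 24 V.
KCL at each unknown node (sum of currents leaving = 0; resistances in Ω):
  Node 1: (V_1 - 24)/100 + (V_1 - 0)/50 = 0
Collecting terms: 0.03 × V_1 = 0.24  =>  V_1 = 8 V
V_th = V_1 - V_2 = 8 - 0 = 8 V
Step 2 — R_th: zero the source — replace V1 by a short circuit (node 2 merges into node 0) — and find the resistance seen between A (node 1) and B (node 0).
Reduce the network between node 1 (A) and node 0 (B) by series/parallel combination:
  Rp1 = R1 ‖ R2 (parallel, both between nodes 0 and 1) = 1/(1/100 + 1/50) = 33.33 Ω
R_th = 33.33 Ω
I_n = V_th/R_th = 8/33.33 = 0.24 A, and R_n = R_th = 33.33 Ω

Final answer: I_n = 0.24 A, R_n = 33.33 Ω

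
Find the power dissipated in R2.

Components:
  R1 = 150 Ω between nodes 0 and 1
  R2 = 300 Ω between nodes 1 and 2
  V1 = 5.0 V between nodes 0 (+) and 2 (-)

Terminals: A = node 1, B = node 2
Nodal analysis, taking node 2 as the 0 V reference.
Source V1 fixes V_0 = 5 V.
KCL at each unknown node (sum of currents leaving = 0; resistances in Ω):
  Node 1: (V_1 - 5)/150 + (V_1 - 0)/300 = 0
Collecting terms: 0.01 × V_1 = 0.03333  =>  V_1 = 3.333 V
I_R2 = (V_1 - V_2)/R2 = (3.333 - 0)/300 = 0.01111 A
P_R2 = I_R2² × R2 = (0.01111)² × 300 = 0.03704 W

Final answer: 0.03704 W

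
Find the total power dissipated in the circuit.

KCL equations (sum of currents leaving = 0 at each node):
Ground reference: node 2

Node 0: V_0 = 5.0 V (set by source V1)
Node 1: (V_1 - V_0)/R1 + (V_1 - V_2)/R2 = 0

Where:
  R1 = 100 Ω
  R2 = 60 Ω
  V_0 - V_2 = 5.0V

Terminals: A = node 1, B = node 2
Nodal analysis, taking node 2 as the 0 V reference.
Source V1 fixes V_0 = 5 V.
KCL at each unknown node (sum of currents leaving = 0; resistances in Ω):
  Node 1: (V_1 - 5)/100 + (V_1 - 0)/60 = 0
Collecting terms: 0.02667 × V_1 = 0.05  =>  V_1 = 1.875 V
Power in each resistor, P = (ΔV)²/R:
  P_R1 = (5 - 1.875)²/100 = 0.09766 W
  P_R2 = (1.875 - 0)²/60 = 0.05859 W
P_total = P_R1 + P_R2 = 0.1562 W

Final answer: 0.1562 W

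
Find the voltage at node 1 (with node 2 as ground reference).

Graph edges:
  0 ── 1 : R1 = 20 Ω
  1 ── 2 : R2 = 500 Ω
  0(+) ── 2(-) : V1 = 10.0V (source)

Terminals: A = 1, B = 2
Nodal analysis, taking node 2 as the 0 V reference.
Source V1 fixes V_0 = 10 V.
KCL at each unknown node (sum of currents leaving = 0; resistances in Ω):
  Node 1: (V_1 - 10)/20 + (V_1 - 0)/500 = 0
Collecting terms: 0.052 × V_1 = 0.5  =>  V_1 = 9.615 V
The requested potential is V_1 = 9.615 V.

Final answer: V_1 = 9.615 V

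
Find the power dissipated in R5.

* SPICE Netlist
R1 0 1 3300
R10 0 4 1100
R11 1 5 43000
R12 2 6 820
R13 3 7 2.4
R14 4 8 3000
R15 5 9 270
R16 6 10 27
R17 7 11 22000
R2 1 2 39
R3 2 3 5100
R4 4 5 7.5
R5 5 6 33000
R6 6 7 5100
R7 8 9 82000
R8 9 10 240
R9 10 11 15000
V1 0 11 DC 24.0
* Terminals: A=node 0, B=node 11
Nodal analysis, taking node 11 as the 0 V reference.
Source V1 fixes V_0 = 24 V.
KCL at each unknown node (sum of currents leaving = 0; resistances in Ω):
  Node 1: (V_1 - 24)/3300 + (V_1 - V_2)/39 + (V_1 - V_5)/43000 = 0
  Node 2: (V_2 - V_1)/39 + (V_2 - V_3)/5100 + (V_2 - V_6)/820 = 0
  Node 3: (V_3 - V_2)/5100 + (V_3 - V_7)/2.4 = 0
  Node 4: (V_4 - V_5)/7.5 + (V_4 - 24)/1100 + (V_4 - V_8)/3000 = 0
  Node 5: (V_5 - V_4)/7.5 + (V_5 - V_6)/33000 + (V_5 - V_1)/43000 + (V_5 - V_9)/270 = 0
  Node 6: (V_6 - V_5)/33000 + (V_6 - V_7)/5100 + (V_6 - V_2)/820 + (V_6 - V_10)/27 = 0
  Node 7: (V_7 - V_6)/5100 + (V_7 - V_3)/2.4 + (V_7 - 0)/22000 = 0
  Node 8: (V_8 - V_9)/82000 + (V_8 - V_4)/3000 = 0
  Node 9: (V_9 - V_8)/82000 + (V_9 - V_10)/240 + (V_9 - V_5)/270 = 0
  Node 10: (V_10 - V_9)/240 + (V_10 - 0)/15000 + (V_10 - V_6)/27 = 0
Collecting terms (coefficients in siemens):
  0.02597·V_1 - 0.02564·V_2 - 0.00002326·V_5 = 0.007273
  0.02706·V_2 - 0.02564·V_1 - 0.0001961·V_3 - 0.00122·V_6 = 0
  0.4169·V_3 - 0.0001961·V_2 - 0.4167·V_7 = 0
  0.1346·V_4 - 0.1333·V_5 - 0.0003333·V_8 = 0.02182
  0.1371·V_5 - 0.00002326·V_1 - 0.1333·V_4 - 0.0000303·V_6 - 0.003704·V_9 = 0
  0.03848·V_6 - 0.00122·V_2 - 0.0000303·V_5 - 0.0001961·V_7 - 0.03704·V_10 = 0
  0.4169·V_7 - 0.4167·V_3 - 0.0001961·V_6 = 0
  0.0003455·V_8 - 0.0003333·V_4 - 0.0000122·V_9 = 0
  0.007883·V_9 - 0.003704·V_5 - 0.0000122·V_8 - 0.004167·V_10 = 0
  0.04127·V_10 - 0.03704·V_6 - 0.004167·V_9 = 0
Solving these 10 simultaneous equations (Gaussian elimination) gives:
  V_1 = 21.67 V, V_2 = 21.64 V, V_3 = 19.3 V, V_4 = 22.24 V
  V_5 = 22.23 V, V_6 = 21.43 V, V_7 = 19.3 V, V_8 = 22.22 V
  V_9 = 21.81 V, V_10 = 21.43 V
I_R5 = (V_5 - V_6)/R5 = (22.23 - 21.43)/33000 = 0.00002422 A
P_R5 = I_R5² × R5 = (0.00002422)² × 33000 = 0.00001936 W

Final answer: 1.936e-05 W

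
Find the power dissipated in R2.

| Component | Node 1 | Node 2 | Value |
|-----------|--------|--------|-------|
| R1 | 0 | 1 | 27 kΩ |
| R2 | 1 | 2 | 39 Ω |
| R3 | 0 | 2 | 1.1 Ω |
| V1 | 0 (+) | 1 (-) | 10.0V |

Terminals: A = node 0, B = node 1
Nodal analysis, taking node 1 as the 0 V reference.
Source V1 fixes V_0 = 10 V.
KCL at each unknown node (sum of currents leaving = 0; resistances in Ω):
  Node 2: (V_2 - 0)/39 + (V_2 - 10)/1.1 = 0
Collecting terms: 0.9347 × V_2 = 9.091  =>  V_2 = 9.726 V
I_R2 = (V_1 - V_2)/R2 = (0 - 9.726)/39 = -0.2494 A
P_R2 = I_R2² × R2 = (-0.2494)² × 39 = 2.425 W

Final answer: 2.425 W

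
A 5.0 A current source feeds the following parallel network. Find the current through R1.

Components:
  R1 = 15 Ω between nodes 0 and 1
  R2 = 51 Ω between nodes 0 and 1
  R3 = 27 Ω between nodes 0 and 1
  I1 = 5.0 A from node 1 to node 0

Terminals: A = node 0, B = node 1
All resistors sit directly between nodes 0 and 1, so they are in parallel and share one voltage V; the full source current 5 A splits among them.
1/R_par = 1/15 + 1/51 + 1/27 = 0.1233 S  =>  R_par = 8.11 Ω
V = I × R_par = 5 × 8.11 = 40.55 V
I_R1 = V/R1 = 40.55/15 = 2.703 A

Final answer: 2.703 A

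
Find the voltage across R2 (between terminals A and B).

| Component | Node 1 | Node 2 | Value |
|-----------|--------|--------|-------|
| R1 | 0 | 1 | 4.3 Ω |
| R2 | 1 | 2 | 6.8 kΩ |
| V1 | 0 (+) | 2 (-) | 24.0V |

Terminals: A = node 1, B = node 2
R1 and R2 are in series across V1 (node 0 → node 1 → node 2), and the output A–B is taken across R2, so this is a voltage divider.
Series current: I = V1/(R1 + R2) = 24/(4.3 + 6800) = 24/6804 = 0.003527 A
V_R2 = I × R2 = V1 × R2/(R1 + R2) = 24 × 6800/6804 = 23.98 V

Final answer: 23.98 V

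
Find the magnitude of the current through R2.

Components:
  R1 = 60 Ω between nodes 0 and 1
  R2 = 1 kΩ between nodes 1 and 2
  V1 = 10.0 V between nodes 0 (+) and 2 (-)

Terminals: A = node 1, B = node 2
Nodal analysis, taking node 2 as the 0 V reference.
Source V1 fixes V_0 = 10 V.
KCL at each unknown node (sum of currents leaving = 0; resistances in Ω):
  Node 1: (V_1 - 10)/60 + (V_1 - 0)/1000 = 0
Collecting terms: 0.01767 × V_1 = 0.1667  =>  V_1 = 9.434 V
I_R2 = (V_1 - V_2)/R2 = (9.434 - 0)/1000 = 0.009434 A
|I_R2| = 0.009434 A

Final answer: |I_R2| = 0.009434 A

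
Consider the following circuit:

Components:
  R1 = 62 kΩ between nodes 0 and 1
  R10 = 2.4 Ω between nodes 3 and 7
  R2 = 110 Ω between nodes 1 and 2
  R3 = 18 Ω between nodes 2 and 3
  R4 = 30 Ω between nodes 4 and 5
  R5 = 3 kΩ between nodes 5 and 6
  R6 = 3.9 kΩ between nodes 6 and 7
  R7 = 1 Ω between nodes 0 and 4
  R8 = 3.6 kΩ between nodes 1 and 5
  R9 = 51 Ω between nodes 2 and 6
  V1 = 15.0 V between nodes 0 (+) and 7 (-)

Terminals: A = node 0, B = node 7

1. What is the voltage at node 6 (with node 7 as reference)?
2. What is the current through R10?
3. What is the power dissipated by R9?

Nodal analysis, taking node 7 as the 0 V reference.
Source V1 fixes V_0 = 15 V.
KCL at each unknown node (sum of currents leaving = 0; resistances in Ω):
  Node 1: (V_1 - 15)/62000 + (V_1 - V_2)/110 + (V_1 - V_5)/3600 = 0
  Node 2: (V_2 - V_1)/110 + (V_2 - V_3)/18 + (V_2 - V_6)/51 = 0
  Node 3: (V_3 - V_2)/18 + (V_3 - 0)/2.4 = 0
  Node 4: (V_4 - V_5)/30 + (V_4 - 15)/1 = 0
  Node 5: (V_5 - V_4)/30 + (V_5 - V_6)/3000 + (V_5 - V_1)/3600 = 0
  Node 6: (V_6 - V_5)/3000 + (V_6 - 0)/3900 + (V_6 - V_2)/51 = 0
Collecting terms (coefficients in siemens):
  0.009385·V_1 - 0.009091·V_2 - 0.0002778·V_5 = 0.0002419
  0.08425·V_2 - 0.009091·V_1 - 0.05556·V_3 - 0.01961·V_6 = 0
  0.4722·V_3 - 0.05556·V_2 = 0
  1.033·V_4 - 0.03333·V_5 = 15
  0.03394·V_5 - 0.0002778·V_1 - 0.03333·V_4 - 0.0003333·V_6 = 0
  0.0202·V_6 - 0.01961·V_2 - 0.0003333·V_5 = 0
Solving these 6 simultaneous equations (Gaussian elimination) gives:
  V_1 = 0.6359 V, V_2 = 0.1797 V, V_3 = 0.02115 V, V_4 = 14.99 V
  V_5 = 14.73 V, V_6 = 0.4176 V
Part 1:
  Read off the nodal solution: V_6 = 0.4176 V
Part 2:
  I_R10 = (V_3 - V_7)/R10 = (0.02115 - 0)/2.4 = 0.008811 A
  Magnitude: I_R10 = 0.008811 A
Part 3:
  I_R9 = (V_2 - V_6)/R9 = (0.1797 - 0.4176)/51 = -0.004664 A
  P_R9 = I_R9² × R9 = (-0.004664)² × 51 = 0.001109 W

Final answers:
1. V_6 = 0.4176 V
2. I_R10 = 0.008811 A
3. P_R9 = 0.001109 W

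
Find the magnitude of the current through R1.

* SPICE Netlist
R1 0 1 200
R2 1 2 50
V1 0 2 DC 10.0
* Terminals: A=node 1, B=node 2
Nodal analysis, taking node 2 as the 0 V reference.
Source V1 fixes V_0 = 10 V.
KCL at each unknown node (sum of currents leaving = 0; resistances in Ω):
  Node 1: (V_1 - 10)/200 + (V_1 - 0)/50 = 0
Collecting terms: 0.025 × V_1 = 0.05  =>  V_1 = 2 V
I_R1 = (V_0 - V_1)/R1 = (10 - 2)/200 = 0.04 A
|I_R1| = 0.04 A

Final answer: |I_R1| = 0.04 A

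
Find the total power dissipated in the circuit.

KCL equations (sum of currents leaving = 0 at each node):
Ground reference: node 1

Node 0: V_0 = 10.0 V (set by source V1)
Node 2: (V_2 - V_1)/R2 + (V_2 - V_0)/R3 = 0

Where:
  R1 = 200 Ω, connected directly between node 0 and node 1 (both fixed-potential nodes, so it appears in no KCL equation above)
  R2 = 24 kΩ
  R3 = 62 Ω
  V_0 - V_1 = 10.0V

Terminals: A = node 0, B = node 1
Nodal analysis, taking node 1 as the 0 V reference.
Source V1 fixes V_0 = 10 V.
KCL at each unknown node (sum of currents leaving = 0; resistances in Ω):
  Node 2: (V_2 - 0)/24000 + (V_2 - 10)/62 = 0
Collecting terms: 0.01617 × V_2 = 0.1613  =>  V_2 = 9.974 V
Power in each resistor, P = (ΔV)²/R:
  P_R1 = (10 - 0)²/200 = 0.5 W
  P_R2 = (0 - 9.974)²/24000 = 0.004145 W
  P_R3 = (10 - 9.974)²/62 = 0.00001071 W
P_total = P_R1 + P_R2 + P_R3 = 0.5042 W

Final answer: 0.5042 W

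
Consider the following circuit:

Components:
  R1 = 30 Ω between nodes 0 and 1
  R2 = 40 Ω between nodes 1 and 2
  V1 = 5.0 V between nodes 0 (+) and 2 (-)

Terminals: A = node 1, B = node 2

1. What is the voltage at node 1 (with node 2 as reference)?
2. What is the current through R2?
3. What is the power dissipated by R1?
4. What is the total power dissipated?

Nodal analysis, taking node 2 as the 0 V reference.
Source V1 fixes V_0 = 5 V.
KCL at each unknown node (sum of currents leaving = 0; resistances in Ω):
  Node 1: (V_1 - 5)/30 + (V_1 - 0)/40 = 0
Collecting terms: 0.05833 × V_1 = 0.1667  =>  V_1 = 2.857 V
Part 1:
  Read off the nodal solution: V_1 = 2.857 V
Part 2:
  I_R2 = (V_1 - V_2)/R2 = (2.857 - 0)/40 = 0.07143 A
  Magnitude: I_R2 = 0.07143 A
Part 3:
  I_R1 = (V_0 - V_1)/R1 = (5 - 2.857)/30 = 0.07143 A
  P_R1 = I_R1² × R1 = (0.07143)² × 30 = 0.1531 W
Part 4:
  Power in each resistor, P = (ΔV)²/R:
    P_R1 = (5 - 2.857)²/30 = 0.1531 W
    P_R2 = (2.857 - 0)²/40 = 0.2041 W
  P_total = P_R1 + P_R2 = 0.3571 W

Final answers:
1. V_1 = 2.857 V
2. I_R2 = 0.07143 A
3. P_R1 = 0.1531 W
4. P_total = 0.3571 W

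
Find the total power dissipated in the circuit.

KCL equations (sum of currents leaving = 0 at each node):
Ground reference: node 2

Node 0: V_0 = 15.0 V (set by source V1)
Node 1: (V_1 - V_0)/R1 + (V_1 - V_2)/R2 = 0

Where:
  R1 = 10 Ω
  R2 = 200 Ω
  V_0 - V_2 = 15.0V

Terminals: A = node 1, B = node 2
Nodal analysis, taking node 2 as the 0 V reference.
Source V1 fixes V_0 = 15 V.
KCL at each unknown node (sum of currents leaving = 0; resistances in Ω):
  Node 1: (V_1 - 15)/10 + (V_1 - 0)/200 = 0
Collecting terms: 0.105 × V_1 = 1.5  =>  V_1 = 14.29 V
Power in each resistor, P = (ΔV)²/R:
  P_R1 = (15 - 14.29)²/10 = 0.05102 W
  P_R2 = (14.29 - 0)²/200 = 1.02 W
P_total = P_R1 + P_R2 = 1.071 W

Final answer: 1.071 W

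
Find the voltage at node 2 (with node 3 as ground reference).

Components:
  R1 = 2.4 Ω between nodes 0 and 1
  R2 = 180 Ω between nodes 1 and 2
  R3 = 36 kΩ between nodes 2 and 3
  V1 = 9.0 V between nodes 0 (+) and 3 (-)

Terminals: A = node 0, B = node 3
Nodal analysis, taking node 3 as the 0 V reference.
Source V1 fixes V_0 = 9 V.
KCL at each unknown node (sum of currents leaving = 0; resistances in Ω):
  Node 1: (V_1 - 9)/2.4 + (V_1 - V_2)/180 = 0
  Node 2: (V_2 - V_1)/180 + (V_2 - 0)/36000 = 0
Collecting terms (coefficients in siemens):
  0.4222·V_1 - 0.005556·V_2 = 3.75
  0.005583·V_2 - 0.005556·V_1 = 0
Determinant D = (0.4222)(0.005583) - (-0.005556)(-0.005556) = 0.002327
V_1 = [(3.75)(0.005583) - (-0.005556)(0)]/D = 8.999 V
V_2 = [(0.4222)(0) - (3.75)(-0.005556)]/D = 8.955 V
The requested potential is V_2 = 8.955 V.

Final answer: V_2 = 8.955 V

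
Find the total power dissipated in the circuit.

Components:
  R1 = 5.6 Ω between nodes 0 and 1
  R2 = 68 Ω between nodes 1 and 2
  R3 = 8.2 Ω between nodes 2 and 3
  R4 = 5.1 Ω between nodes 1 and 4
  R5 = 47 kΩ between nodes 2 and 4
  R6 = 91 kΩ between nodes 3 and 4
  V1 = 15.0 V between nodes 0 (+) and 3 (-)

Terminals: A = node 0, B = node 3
Nodal analysis, taking node 3 as the 0 V reference.
Source V1 fixes V_0 = 15 V.
KCL at each unknown node (sum of currents leaving = 0; resistances in Ω):
  Node 1: (V_1 - 15)/5.6 + (V_1 - V_2)/68 + (V_1 - V_4)/5.1 = 0
  Node 2: (V_2 - V_1)/68 + (V_2 - 0)/8.2 + (V_2 - V_4)/47000 = 0
  Node 4: (V_4 - V_1)/5.1 + (V_4 - V_2)/47000 + (V_4 - 0)/91000 = 0
Collecting terms (coefficients in siemens):
  0.3894·V_1 - 0.01471·V_2 - 0.1961·V_4 = 2.679
  0.1367·V_2 - 0.01471·V_1 - 0.00002128·V_4 = 0
  0.1961·V_4 - 0.1961·V_1 - 0.00002128·V_2 = 0
Solving these 3 simultaneous equations (Gaussian elimination) gives:
  V_1 = 13.97 V, V_2 = 1.505 V, V_4 = 13.97 V
Power in each resistor, P = (ΔV)²/R:
  P_R1 = (15 - 13.97)²/5.6 = 0.1891 W
  P_R2 = (13.97 - 1.505)²/68 = 2.285 W
  P_R3 = (1.505 - 0)²/8.2 = 0.2764 W
  P_R4 = (13.97 - 13.97)²/5.1 = 0.000000894 W
  P_R5 = (1.505 - 13.97)²/47000 = 0.003305 W
  P_R6 = (0 - 13.97)²/91000 = 0.002144 W
P_total = P_R1 + P_R2 + P_R3 + P_R4 + P_R5 + P_R6 = 2.756 W

Final answer: 2.756 W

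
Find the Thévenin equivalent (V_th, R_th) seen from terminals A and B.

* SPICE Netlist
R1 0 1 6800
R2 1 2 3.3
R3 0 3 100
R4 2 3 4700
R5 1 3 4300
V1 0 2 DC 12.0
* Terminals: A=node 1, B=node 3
Step 1 — V_th is the open-circuit voltage V_A - V_B (nothing connected across the terminals).
Nodal analysis, taking node 2 as the 0 V reference.
Source V1 fixes V_0 = 12 V.
KCL at each unknown node (sum of currents leaving = 0; resistances in Ω):
  Node 1: (V_1 - 12)/6800 + (V_1 - 0)/3.3 + (V_1 - V_3)/4300 = 0
  Node 3: (V_3 - 12)/100 + (V_3 - 0)/4700 + (V_3 - V_1)/4300 = 0
Collecting terms (coefficients in siemens):
  0.3034·V_1 - 0.0002326·V_3 = 0.001765
  0.01045·V_3 - 0.0002326·V_1 = 0.12
Determinant D = (0.3034)(0.01045) - (-0.0002326)(-0.0002326) = 0.003169
V_1 = [(0.001765)(0.01045) - (-0.0002326)(0.12)]/D = 0.01462 V
V_3 = [(0.3034)(0.12) - (0.001765)(-0.0002326)]/D = 11.49 V
V_th = V_1 - V_3 = 0.01462 - 11.49 = -11.47 V
Step 2 — R_th: zero the source — replace V1 by a short circuit (node 2 merges into node 0) — and find the resistance seen between A (node 1) and B (node 3).
Reduce the network between node 1 (A) and node 3 (B) by series/parallel combination:
  Rp1 = R1 ‖ R2 (parallel, both between nodes 0 and 1) = 1/(1/6800 + 1/3.3) = 3.298 Ω
  Rp2 = R3 ‖ R4 (parallel, both between nodes 0 and 3) = 1/(1/100 + 1/4700) = 97.92 Ω
  Rs1 = Rp1 + Rp2 (series, joined only at node 0) = 3.298 + 97.92 = 101.2 Ω
  Rp3 = R5 ‖ Rs1 (parallel, both between nodes 1 and 3) = 1/(1/4300 + 1/101.2) = 98.89 Ω
R_th = 98.89 Ω

Final answer: V_th = -11.47 V, R_th = 98.89 Ω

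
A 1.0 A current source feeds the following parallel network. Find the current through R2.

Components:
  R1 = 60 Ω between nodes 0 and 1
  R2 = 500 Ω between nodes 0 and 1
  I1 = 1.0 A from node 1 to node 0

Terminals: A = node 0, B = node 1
All resistors sit directly between nodes 0 and 1, so they are in parallel and share one voltage V; the full source current 1 A splits among them.
1/R_par = 1/60 + 1/500 = 0.01867 S  =>  R_par = 53.57 Ω
V = I × R_par = 1 × 53.57 = 53.57 V
I_R2 = V/R2 = 53.57/500 = 0.1071 A

Final answer: 0.1071 A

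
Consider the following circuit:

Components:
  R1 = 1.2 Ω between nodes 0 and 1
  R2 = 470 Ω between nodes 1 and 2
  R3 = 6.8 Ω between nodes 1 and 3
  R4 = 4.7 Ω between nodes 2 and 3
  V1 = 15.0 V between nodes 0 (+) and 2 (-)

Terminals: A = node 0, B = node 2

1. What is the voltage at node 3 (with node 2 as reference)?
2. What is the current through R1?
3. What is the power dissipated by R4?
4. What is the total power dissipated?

Nodal analysis, taking node 2 as the 0 V reference.
Source V1 fixes V_0 = 15 V.
KCL at each unknown node (sum of currents leaving = 0; resistances in Ω):
  Node 1: (V_1 - 15)/1.2 + (V_1 - 0)/470 + (V_1 - V_3)/6.8 = 0
  Node 3: (V_3 - V_1)/6.8 + (V_3 - 0)/4.7 = 0
Collecting terms (coefficients in siemens):
  0.9825·V_1 - 0.1471·V_3 = 12.5
  0.3598·V_3 - 0.1471·V_1 = 0
Determinant D = (0.9825)(0.3598) - (-0.1471)(-0.1471) = 0.3319
V_1 = [(12.5)(0.3598) - (-0.1471)(0)]/D = 13.55 V
V_3 = [(0.9825)(0) - (12.5)(-0.1471)]/D = 5.538 V
Part 1:
  Read off the nodal solution: V_3 = 5.538 V
Part 2:
  I_R1 = (V_0 - V_1)/R1 = (15 - 13.55)/1.2 = 1.207 A
  Magnitude: I_R1 = 1.207 A
Part 3:
  I_R4 = (V_2 - V_3)/R4 = (0 - 5.538)/4.7 = -1.178 A
  P_R4 = I_R4² × R4 = (-1.178)² × 4.7 = 6.526 W
Part 4:
  Power in each resistor, P = (ΔV)²/R:
    P_R1 = (15 - 13.55)²/1.2 = 1.749 W
    P_R2 = (13.55 - 0)²/470 = 0.3907 W
    P_R3 = (13.55 - 5.538)²/6.8 = 9.442 W
    P_R4 = (0 - 5.538)²/4.7 = 6.526 W
  P_total = P_R1 + P_R2 + P_R3 + P_R4 = 18.11 W

Final answers:
1. V_3 = 5.538 V
2. I_R1 = 1.207 A
3. P_R4 = 6.526 W
4. P_total = 18.11 W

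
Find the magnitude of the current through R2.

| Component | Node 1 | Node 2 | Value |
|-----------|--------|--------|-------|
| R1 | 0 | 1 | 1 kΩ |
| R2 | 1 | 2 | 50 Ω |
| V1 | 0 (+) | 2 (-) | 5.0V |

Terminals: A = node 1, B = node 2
Nodal analysis, taking node 2 as the 0 V reference.
Source V1 fixes V_0 = 5 V.
KCL at each unknown node (sum of currents leaving = 0; resistances in Ω):
  Node 1: (V_1 - 5)/1000 + (V_1 - 0)/50 = 0
Collecting terms: 0.021 × V_1 = 0.005  =>  V_1 = 0.2381 V
I_R2 = (V_1 - V_2)/R2 = (0.2381 - 0)/50 = 0.004762 A
|I_R2| = 0.004762 A

Final answer: |I_R2| = 0.004762 A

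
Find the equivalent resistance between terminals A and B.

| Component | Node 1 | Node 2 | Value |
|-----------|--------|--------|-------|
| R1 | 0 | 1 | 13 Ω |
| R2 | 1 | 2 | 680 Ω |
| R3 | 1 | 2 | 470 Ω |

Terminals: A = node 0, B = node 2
Reduce the network between node 0 (A) and node 2 (B) by series/parallel combination:
  Rp1 = R2 ‖ R3 (parallel, both between nodes 1 and 2) = 1/(1/680 + 1/470) = 277.9 Ω
  Rs1 = R1 + Rp1 (series, joined only at node 1) = 13 + 277.9 = 290.9 Ω
R_eq = 290.9 Ω

Final answer: 290.9 Ω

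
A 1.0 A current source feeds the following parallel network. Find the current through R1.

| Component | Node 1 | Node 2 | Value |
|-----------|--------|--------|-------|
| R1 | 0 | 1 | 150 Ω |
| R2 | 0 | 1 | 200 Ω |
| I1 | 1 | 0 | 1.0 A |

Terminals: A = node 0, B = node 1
All resistors sit directly between nodes 0 and 1, so they are in parallel and share one voltage V; the full source current 1 A splits among them.
1/R_par = 1/150 + 1/200 = 0.01167 S  =>  R_par = 85.71 Ω
V = I × R_par = 1 × 85.71 = 85.71 V
I_R1 = V/R1 = 85.71/150 = 0.5714 A

Final answer: 0.5714 A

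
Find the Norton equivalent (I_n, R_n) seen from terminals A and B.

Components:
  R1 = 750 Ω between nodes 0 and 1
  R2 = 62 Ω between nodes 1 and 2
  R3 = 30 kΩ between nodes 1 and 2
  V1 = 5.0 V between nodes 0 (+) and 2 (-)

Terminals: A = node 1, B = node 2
Find the Thévenin equivalent first; then I_n = V_th/R_th and R_n = R_th.
Step 1 — V_th is the open-circuit voltage V_A - V_B (nothing connected across the terminals).
Nodal analysis, taking node 2 as the 0 V reference.
Source V1 fixes V_0 = 5 V.
KCL at each unknown node (sum of currents leaving = 0; resistances in Ω):
  Node 1: (V_1 - 5)/750 + (V_1 - 0)/62 + (V_1 - 0)/30000 = 0
Collecting terms: 0.0175 × V_1 = 0.006667  =>  V_1 = 0.381 V
V_th = V_1 - V_2 = 0.381 - 0 = 0.381 V
Step 2 — R_th: zero the source — replace V1 by a short circuit (node 2 merges into node 0) — and find the resistance seen between A (node 1) and B (node 0).
Reduce the network between node 1 (A) and node 0 (B) by series/parallel combination:
  Rp1 = R1 ‖ R2 ‖ R3 (parallel, all between nodes 0 and 1) = 1/(1/750 + 1/62 + 1/30000) = 57.16 Ω
R_th = 57.16 Ω
I_n = V_th/R_th = 0.381/57.16 = 0.006667 A, and R_n = R_th = 57.16 Ω

Final answer: I_n = 0.006667 A, R_n = 57.16 Ω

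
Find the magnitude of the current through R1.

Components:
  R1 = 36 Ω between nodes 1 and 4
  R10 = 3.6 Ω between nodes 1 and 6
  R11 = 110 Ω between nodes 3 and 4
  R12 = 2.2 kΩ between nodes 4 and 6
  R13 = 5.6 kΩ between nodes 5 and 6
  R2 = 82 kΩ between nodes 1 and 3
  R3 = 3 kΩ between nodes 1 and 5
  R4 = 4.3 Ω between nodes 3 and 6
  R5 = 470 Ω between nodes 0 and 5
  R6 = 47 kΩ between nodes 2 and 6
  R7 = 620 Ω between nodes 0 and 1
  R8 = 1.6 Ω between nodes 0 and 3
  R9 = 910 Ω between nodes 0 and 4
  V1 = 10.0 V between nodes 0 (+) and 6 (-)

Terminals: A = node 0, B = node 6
Nodal analysis, taking node 6 as the 0 V reference.
Source V1 fixes V_0 = 10 V.
KCL at each unknown node (sum of currents leaving = 0; resistances in Ω):
  Node 1: (V_1 - V_4)/36 + (V_1 - V_3)/82000 + (V_1 - V_5)/3000 + (V_1 - 10)/620 + (V_1 - 0)/3.6 = 0
  Node 2: (V_2 - 0)/47000 = 0
  Node 3: (V_3 - V_1)/82000 + (V_3 - 0)/4.3 + (V_3 - 10)/1.6 + (V_3 - V_4)/110 = 0
  Node 4: (V_4 - V_1)/36 + (V_4 - 10)/910 + (V_4 - V_3)/110 + (V_4 - 0)/2200 = 0
  Node 5: (V_5 - V_1)/3000 + (V_5 - 10)/470 + (V_5 - 0)/5600 = 0
Collecting terms (coefficients in siemens):
  0.3075·V_1 - 0.0000122·V_3 - 0.02778·V_4 - 0.0003333·V_5 = 0.01613
  0.00002128·V_2 = 0
  0.8667·V_3 - 0.0000122·V_1 - 0.009091·V_4 = 6.25
  0.03842·V_4 - 0.02778·V_1 - 0.009091·V_3 = 0.01099
  0.00264·V_5 - 0.0003333·V_1 = 0.02128
Solving these 5 simultaneous equations (Gaussian elimination) gives:
  V_1 = 0.2589 V, V_2 = 0 V, V_3 = 7.235 V, V_4 = 2.185 V
  V_5 = 8.093 V
I_R1 = (V_1 - V_4)/R1 = (0.2589 - 2.185)/36 = -0.0535 A
|I_R1| = 0.0535 A

Final answer: |I_R1| = 0.0535 A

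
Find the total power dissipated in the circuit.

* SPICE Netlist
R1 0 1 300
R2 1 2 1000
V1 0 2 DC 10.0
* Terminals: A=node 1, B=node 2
Nodal analysis, taking node 2 as the 0 V reference.
Source V1 fixes V_0 = 10 V.
KCL at each unknown node (sum of currents leaving = 0; resistances in Ω):
  Node 1: (V_1 - 10)/300 + (V_1 - 0)/1000 = 0
Collecting terms: 0.004333 × V_1 = 0.03333  =>  V_1 = 7.692 V
Power in each resistor, P = (ΔV)²/R:
  P_R1 = (10 - 7.692)²/300 = 0.01775 W
  P_R2 = (7.692 - 0)²/1000 = 0.05917 W
P_total = P_R1 + P_R2 = 0.07692 W

Final answer: 0.07692 W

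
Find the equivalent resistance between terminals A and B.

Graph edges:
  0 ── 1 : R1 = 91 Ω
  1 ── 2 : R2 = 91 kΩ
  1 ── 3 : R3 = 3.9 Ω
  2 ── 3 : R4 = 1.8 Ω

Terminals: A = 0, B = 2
Reduce the network between node 0 (A) and node 2 (B) by series/parallel combination:
  Rs1 = R3 + R4 (series, joined only at node 3) = 3.9 + 1.8 = 5.7 Ω
  Rp1 = R2 ‖ Rs1 (parallel, both between nodes 1 and 2) = 1/(1/91000 + 1/5.7) = 5.7 Ω
  Rs2 = R1 + Rp1 (series, joined only at node 1) = 91 + 5.7 = 96.7 Ω
R_eq = 96.7 Ω

Final answer: 96.7 Ω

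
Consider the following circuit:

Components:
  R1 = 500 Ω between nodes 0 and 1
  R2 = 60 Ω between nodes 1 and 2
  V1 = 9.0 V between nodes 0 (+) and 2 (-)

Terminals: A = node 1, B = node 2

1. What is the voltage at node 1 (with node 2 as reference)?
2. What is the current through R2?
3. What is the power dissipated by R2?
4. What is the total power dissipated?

Nodal analysis, taking node 2 as the 0 V reference.
Source V1 fixes V_0 = 9 V.
KCL at each unknown node (sum of currents leaving = 0; resistances in Ω):
  Node 1: (V_1 - 9)/500 + (V_1 - 0)/60 = 0
Collecting terms: 0.01867 × V_1 = 0.018  =>  V_1 = 0.9643 V
Part 1:
  Read off the nodal solution: V_1 = 0.9643 V
Part 2:
  I_R2 = (V_1 - V_2)/R2 = (0.9643 - 0)/60 = 0.01607 A
  Magnitude: I_R2 = 0.01607 A
Part 3:
  I_R2 = (V_1 - V_2)/R2 = (0.9643 - 0)/60 = 0.01607 A
  P_R2 = I_R2² × R2 = (0.01607)² × 60 = 0.0155 W
Part 4:
  Power in each resistor, P = (ΔV)²/R:
    P_R1 = (9 - 0.9643)²/500 = 0.1291 W
    P_R2 = (0.9643 - 0)²/60 = 0.0155 W
  P_total = P_R1 + P_R2 = 0.1446 W

Final answers:
1. V_1 = 0.9643 V
2. I_R2 = 0.01607 A
3. P_R2 = 0.0155 W
4. P_total = 0.1446 W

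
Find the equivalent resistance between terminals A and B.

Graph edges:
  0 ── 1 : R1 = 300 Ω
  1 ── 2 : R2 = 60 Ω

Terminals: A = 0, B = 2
Reduce the network between node 0 (A) and node 2 (B) by series/parallel combination:
  Rs1 = R1 + R2 (series, joined only at node 1) = 300 + 60 = 360 Ω
R_eq = 360 Ω

Final answer: 360 Ω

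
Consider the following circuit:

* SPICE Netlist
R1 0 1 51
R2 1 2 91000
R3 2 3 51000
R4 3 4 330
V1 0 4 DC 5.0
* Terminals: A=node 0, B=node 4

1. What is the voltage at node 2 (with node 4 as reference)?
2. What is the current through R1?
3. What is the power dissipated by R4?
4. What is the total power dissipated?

Nodal analysis, taking node 4 as the 0 V reference.
Source V1 fixes V_0 = 5 V.
KCL at each unknown node (sum of currents leaving = 0; resistances in Ω):
  Node 1: (V_1 - 5)/51 + (V_1 - V_2)/91000 = 0
  Node 2: (V_2 - V_1)/91000 + (V_2 - V_3)/51000 = 0
  Node 3: (V_3 - V_2)/51000 + (V_3 - 0)/330 = 0
Collecting terms (coefficients in siemens):
  0.01962·V_1 - 0.00001099·V_2 = 0.09804
  0.0000306·V_2 - 0.00001099·V_1 - 0.00001961·V_3 = 0
  0.00305·V_3 - 0.00001961·V_2 = 0
Solving these 3 simultaneous equations (Gaussian elimination) gives:
  V_1 = 4.998 V, V_2 = 1.803 V, V_3 = 0.01159 V
Part 1:
  Read off the nodal solution: V_2 = 1.803 V
Part 2:
  I_R1 = (V_0 - V_1)/R1 = (5 - 4.998)/51 = 0.00003512 A
  Magnitude: I_R1 = 0.00003512 A
Part 3:
  I_R4 = (V_3 - V_4)/R4 = (0.01159 - 0)/330 = 0.00003512 A
  P_R4 = I_R4² × R4 = (0.00003512)² × 330 = 0.000000407 W
Part 4:
  Power in each resistor, P = (ΔV)²/R:
    P_R1 = (5 - 4.998)²/51 = 0.00000006289 W
    P_R2 = (4.998 - 1.803)²/91000 = 0.0001122 W
    P_R3 = (1.803 - 0.01159)²/51000 = 0.00006289 W
    P_R4 = (0.01159 - 0)²/330 = 0.000000407 W
  P_total = P_R1 + P_R2 + P_R3 + P_R4 = 0.0001756 W

Final answers:
1. V_2 = 1.803 V
2. I_R1 = 3.512e-05 A
3. P_R4 = 4.07e-07 W
4. P_total = 0.0001756 W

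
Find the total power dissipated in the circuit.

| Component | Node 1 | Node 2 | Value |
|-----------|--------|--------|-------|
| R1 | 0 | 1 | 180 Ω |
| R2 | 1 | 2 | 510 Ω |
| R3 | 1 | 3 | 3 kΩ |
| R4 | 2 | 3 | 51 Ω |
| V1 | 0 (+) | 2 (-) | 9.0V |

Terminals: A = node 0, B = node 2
Nodal analysis, taking node 2 as the 0 V reference.
Source V1 fixes V_0 = 9 V.
KCL at each unknown node (sum of currents leaving = 0; resistances in Ω):
  Node 1: (V_1 - 9)/180 + (V_1 - 0)/510 + (V_1 - V_3)/3000 = 0
  Node 3: (V_3 - V_1)/3000 + (V_3 - 0)/51 = 0
Collecting terms (coefficients in siemens):
  0.00785·V_1 - 0.0003333·V_3 = 0.05
  0.01994·V_3 - 0.0003333·V_1 = 0
Determinant D = (0.00785)(0.01994) - (-0.0003333)(-0.0003333) = 0.0001564
V_1 = [(0.05)(0.01994) - (-0.0003333)(0)]/D = 6.374 V
V_3 = [(0.00785)(0) - (0.05)(-0.0003333)]/D = 0.1066 V
Power in each resistor, P = (ΔV)²/R:
  P_R1 = (9 - 6.374)²/180 = 0.0383 W
  P_R2 = (6.374 - 0)²/510 = 0.07967 W
  P_R3 = (6.374 - 0.1066)²/3000 = 0.01309 W
  P_R4 = (0 - 0.1066)²/51 = 0.0002226 W
P_total = P_R1 + P_R2 + P_R3 + P_R4 = 0.1313 W

Final answer: 0.1313 W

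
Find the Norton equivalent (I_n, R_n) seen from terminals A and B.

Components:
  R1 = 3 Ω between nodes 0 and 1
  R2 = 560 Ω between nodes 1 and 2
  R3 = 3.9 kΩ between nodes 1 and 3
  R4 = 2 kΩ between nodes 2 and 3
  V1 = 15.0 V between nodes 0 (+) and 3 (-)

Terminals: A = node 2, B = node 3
Find the Thévenin equivalent first; then I_n = V_th/R_th and R_n = R_th.
Step 1 — V_th is the open-circuit voltage V_A - V_B (nothing connected across the terminals).
Nodal analysis, taking node 3 as the 0 V reference.
Source V1 fixes V_0 = 15 V.
KCL at each unknown node (sum of currents leaving = 0; resistances in Ω):
  Node 1: (V_1 - 15)/3 + (V_1 - V_2)/560 + (V_1 - 0)/3900 = 0
  Node 2: (V_2 - V_1)/560 + (V_2 - 0)/2000 = 0
Collecting terms (coefficients in siemens):
  0.3354·V_1 - 0.001786·V_2 = 5
  0.002286·V_2 - 0.001786·V_1 = 0
Determinant D = (0.3354)(0.002286) - (-0.001786)(-0.001786) = 0.0007634
V_1 = [(5)(0.002286) - (-0.001786)(0)]/D = 14.97 V
V_2 = [(0.3354)(0) - (5)(-0.001786)]/D = 11.7 V
V_th = V_2 - V_3 = 11.7 - 0 = 11.7 V
Step 2 — R_th: zero the source — replace V1 by a short circuit (node 3 merges into node 0) — and find the resistance seen between A (node 2) and B (node 0).
Reduce the network between node 2 (A) and node 0 (B) by series/parallel combination:
  Rp1 = R1 ‖ R3 (parallel, both between nodes 0 and 1) = 1/(1/3 + 1/3900) = 2.998 Ω
  Rs1 = R2 + Rp1 (series, joined only at node 1) = 560 + 2.998 = 563 Ω
  Rp2 = R4 ‖ Rs1 (parallel, both between nodes 0 and 2) = 1/(1/2000 + 1/563) = 439.3 Ω
R_th = 439.3 Ω
I_n = V_th/R_th = 11.7/439.3 = 0.02662 A, and R_n = R_th = 439.3 Ω

Final answer: I_n = 0.02662 A, R_n = 439.3 Ω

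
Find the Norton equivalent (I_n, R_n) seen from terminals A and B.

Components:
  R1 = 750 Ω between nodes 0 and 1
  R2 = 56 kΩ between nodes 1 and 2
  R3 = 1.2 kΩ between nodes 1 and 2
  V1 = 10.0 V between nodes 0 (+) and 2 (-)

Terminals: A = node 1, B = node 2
Find the Thévenin equivalent first; then I_n = V_th/R_th and R_n = R_th.
Step 1 — V_th is the open-circuit voltage V_A - V_B (nothing connected across the terminals).
Nodal analysis, taking node 2 as the 0 V reference.
Source V1 fixes V_0 = 10 V.
KCL at each unknown node (sum of currents leaving = 0; resistances in Ω):
  Node 1: (V_1 - 10)/750 + (V_1 - 0)/56000 + (V_1 - 0)/1200 = 0
Collecting terms: 0.002185 × V_1 = 0.01333  =>  V_1 = 6.104 V
V_th = V_1 - V_2 = 6.104 - 0 = 6.104 V
Step 2 — R_th: zero the source — replace V1 by a short circuit (node 2 merges into node 0) — and find the resistance seen between A (node 1) and B (node 0).
Reduce the network between node 1 (A) and node 0 (B) by series/parallel combination:
  Rp1 = R1 ‖ R2 ‖ R3 (parallel, all between nodes 0 and 1) = 1/(1/750 + 1/56000 + 1/1200) = 457.8 Ω
R_th = 457.8 Ω
I_n = V_th/R_th = 6.104/457.8 = 0.01333 A, and R_n = R_th = 457.8 Ω

Final answer: I_n = 0.01333 A, R_n = 457.8 Ω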